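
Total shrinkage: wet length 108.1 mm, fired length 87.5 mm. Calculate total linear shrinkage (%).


TS = (108.1 - 87.5) / 108.1 * 100 = 19.06%

19.06


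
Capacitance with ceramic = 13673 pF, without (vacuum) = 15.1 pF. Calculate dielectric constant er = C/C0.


er = 13673 / 15.1 = 905.5

905.5


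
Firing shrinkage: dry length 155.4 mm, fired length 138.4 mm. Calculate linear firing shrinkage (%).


FS = (155.4 - 138.4) / 155.4 * 100 = 10.94%

10.94


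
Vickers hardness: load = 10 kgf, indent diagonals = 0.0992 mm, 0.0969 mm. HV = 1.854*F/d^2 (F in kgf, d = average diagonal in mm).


d_avg = (0.0992+0.0969)/2 = 0.09805 mm
HV = 1.854*10/0.09805^2 = 1928

1928


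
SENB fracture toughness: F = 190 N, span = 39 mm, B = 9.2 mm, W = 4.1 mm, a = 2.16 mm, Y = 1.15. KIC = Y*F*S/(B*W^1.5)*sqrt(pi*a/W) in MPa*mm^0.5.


KIC = 1.15*190*39/(9.2*4.1^1.5)*sqrt(pi*2.16/4.1) = 143.54

143.54


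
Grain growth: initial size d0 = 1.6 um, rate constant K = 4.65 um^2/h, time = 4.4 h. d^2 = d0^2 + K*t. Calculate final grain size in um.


d^2 = 1.6^2 + 4.65*4.4 = 23.02
d = sqrt(23.02) = 4.8 um

4.8


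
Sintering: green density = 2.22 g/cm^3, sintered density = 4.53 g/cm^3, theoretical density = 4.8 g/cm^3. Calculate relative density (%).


Relative = 4.53 / 4.8 * 100 = 94.4%

94.4


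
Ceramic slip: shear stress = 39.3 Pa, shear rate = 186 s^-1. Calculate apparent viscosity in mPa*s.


eta = tau/gamma * 1000 = 39.3/186 * 1000 = 211.3 mPa*s

211.3


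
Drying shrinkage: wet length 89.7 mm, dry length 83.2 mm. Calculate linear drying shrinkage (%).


DS = (89.7 - 83.2) / 89.7 * 100 = 7.25%

7.25


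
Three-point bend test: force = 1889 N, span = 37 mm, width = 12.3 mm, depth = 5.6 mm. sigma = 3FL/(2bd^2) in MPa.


sigma = 3*1889*37/(2*12.3*5.6^2) = 271.8 MPa

271.8


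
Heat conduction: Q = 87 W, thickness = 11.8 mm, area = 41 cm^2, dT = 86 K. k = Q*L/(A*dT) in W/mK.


k = 87*11.8/1000/(41/10000*86) = 2.91 W/mK

2.91


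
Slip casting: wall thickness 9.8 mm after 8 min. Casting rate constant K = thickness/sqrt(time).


K = 9.8 / sqrt(8) = 9.8 / 2.8284 = 3.465 mm/min^0.5

3.465


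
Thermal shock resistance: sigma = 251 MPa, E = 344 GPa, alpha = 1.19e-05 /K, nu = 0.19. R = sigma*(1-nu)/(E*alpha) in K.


R = 251*(1-0.19)/(344*1000*1.19e-05) = 50 K

50


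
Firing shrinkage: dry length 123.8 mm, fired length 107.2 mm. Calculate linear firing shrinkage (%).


FS = (123.8 - 107.2) / 123.8 * 100 = 13.41%

13.41


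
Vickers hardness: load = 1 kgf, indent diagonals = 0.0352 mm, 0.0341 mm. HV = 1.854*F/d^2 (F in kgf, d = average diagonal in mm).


d_avg = (0.0352+0.0341)/2 = 0.03465 mm
HV = 1.854*1/0.03465^2 = 1544

1544


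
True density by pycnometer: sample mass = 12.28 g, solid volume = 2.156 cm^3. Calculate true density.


TD = 12.28 / 2.156 = 5.696 g/cm^3

5.696


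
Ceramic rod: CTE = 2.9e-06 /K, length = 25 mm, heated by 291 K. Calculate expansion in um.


dL = 2.9e-06 * 25 * 291 * 1000 = 21.098 um

21.098


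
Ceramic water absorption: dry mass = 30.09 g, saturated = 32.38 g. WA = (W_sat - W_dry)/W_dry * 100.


WA = (32.38 - 30.09) / 30.09 * 100 = 7.61%

7.61


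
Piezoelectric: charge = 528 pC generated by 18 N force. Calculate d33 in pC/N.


d33 = 528 / 18 = 29.3 pC/N

29.3


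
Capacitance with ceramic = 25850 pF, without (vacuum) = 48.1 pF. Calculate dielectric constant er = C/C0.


er = 25850 / 48.1 = 537.42

537.42


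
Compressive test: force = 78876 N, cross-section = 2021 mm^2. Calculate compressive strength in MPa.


CS = 78876 / 2021 = 39.0 MPa

39.0


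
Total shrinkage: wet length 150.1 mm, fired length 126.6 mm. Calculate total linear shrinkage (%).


TS = (150.1 - 126.6) / 150.1 * 100 = 15.66%

15.66


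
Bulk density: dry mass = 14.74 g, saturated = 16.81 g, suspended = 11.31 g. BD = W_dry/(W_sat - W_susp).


BD = 14.74 / (16.81 - 11.31) = 14.74 / 5.5 = 2.68 g/cm^3

2.68


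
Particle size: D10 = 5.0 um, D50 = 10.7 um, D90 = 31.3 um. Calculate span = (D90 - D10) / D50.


Span = (31.3 - 5.0) / 10.7 = 26.3 / 10.7 = 2.458

2.458


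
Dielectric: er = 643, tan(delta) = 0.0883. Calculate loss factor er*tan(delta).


Loss = 643 * 0.0883 = 56.777

56.777


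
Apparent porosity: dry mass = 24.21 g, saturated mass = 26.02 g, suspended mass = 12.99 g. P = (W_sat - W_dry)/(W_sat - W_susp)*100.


P = (26.02 - 24.21) / (26.02 - 12.99) * 100 = 1.81 / 13.03 * 100 = 13.9%

13.9


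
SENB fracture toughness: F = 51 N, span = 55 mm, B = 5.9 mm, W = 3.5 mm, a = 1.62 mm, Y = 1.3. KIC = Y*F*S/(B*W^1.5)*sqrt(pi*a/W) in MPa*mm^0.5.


KIC = 1.3*51*55/(5.9*3.5^1.5)*sqrt(pi*1.62/3.5) = 113.82

113.82


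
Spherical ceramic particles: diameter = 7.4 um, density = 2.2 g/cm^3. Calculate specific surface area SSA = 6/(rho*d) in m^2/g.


SSA = 6 / (2.2 * 7.4) = 0.369 m^2/g

0.369


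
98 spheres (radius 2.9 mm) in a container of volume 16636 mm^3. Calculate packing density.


V_sphere = 4/3*pi*2.9^3 = 102.1604 mm^3
Total V = 98*102.1604 = 10011.7192 mm^3
PD = 10011.7192 / 16636 = 0.602

0.602


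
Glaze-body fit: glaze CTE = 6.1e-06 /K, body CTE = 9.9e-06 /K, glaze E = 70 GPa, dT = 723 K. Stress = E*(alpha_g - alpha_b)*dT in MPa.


Stress = 70*1000*(6.1e-06 - 9.9e-06)*723 = -192.3 MPa

-192.3


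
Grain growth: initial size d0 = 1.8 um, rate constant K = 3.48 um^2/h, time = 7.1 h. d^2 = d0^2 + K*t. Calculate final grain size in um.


d^2 = 1.8^2 + 3.48*7.1 = 27.948
d = sqrt(27.948) = 5.29 um

5.29


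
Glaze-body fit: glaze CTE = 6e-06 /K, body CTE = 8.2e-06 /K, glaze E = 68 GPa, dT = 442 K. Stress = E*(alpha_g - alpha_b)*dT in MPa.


Stress = 68*1000*(6e-06 - 8.2e-06)*442 = -66.1 MPa

-66.1


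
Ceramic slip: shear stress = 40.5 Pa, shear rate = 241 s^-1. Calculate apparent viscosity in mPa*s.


eta = tau/gamma * 1000 = 40.5/241 * 1000 = 168.0 mPa*s

168.0


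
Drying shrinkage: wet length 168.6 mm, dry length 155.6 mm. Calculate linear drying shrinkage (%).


DS = (168.6 - 155.6) / 168.6 * 100 = 7.71%

7.71


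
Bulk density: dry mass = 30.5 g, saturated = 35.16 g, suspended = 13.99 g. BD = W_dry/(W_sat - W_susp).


BD = 30.5 / (35.16 - 13.99) = 30.5 / 21.17 = 1.441 g/cm^3

1.441


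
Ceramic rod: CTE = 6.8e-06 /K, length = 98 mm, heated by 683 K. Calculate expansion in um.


dL = 6.8e-06 * 98 * 683 * 1000 = 455.151 um

455.151


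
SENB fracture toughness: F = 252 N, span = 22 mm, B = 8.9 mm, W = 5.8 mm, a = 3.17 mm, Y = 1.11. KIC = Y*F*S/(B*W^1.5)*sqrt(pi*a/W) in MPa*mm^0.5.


KIC = 1.11*252*22/(8.9*5.8^1.5)*sqrt(pi*3.17/5.8) = 64.86

64.86


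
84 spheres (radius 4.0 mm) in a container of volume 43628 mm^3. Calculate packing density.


V_sphere = 4/3*pi*4.0^3 = 268.0826 mm^3
Total V = 84*268.0826 = 22518.9384 mm^3
PD = 22518.9384 / 43628 = 0.516

0.516


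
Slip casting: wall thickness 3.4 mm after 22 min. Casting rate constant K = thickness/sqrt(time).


K = 3.4 / sqrt(22) = 3.4 / 4.6904 = 0.725 mm/min^0.5

0.725


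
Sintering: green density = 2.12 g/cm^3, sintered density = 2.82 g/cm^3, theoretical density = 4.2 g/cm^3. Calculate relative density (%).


Relative = 2.82 / 4.2 * 100 = 67.1%

67.1


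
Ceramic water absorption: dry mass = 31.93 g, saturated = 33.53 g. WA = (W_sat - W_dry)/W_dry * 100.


WA = (33.53 - 31.93) / 31.93 * 100 = 5.01%

5.01


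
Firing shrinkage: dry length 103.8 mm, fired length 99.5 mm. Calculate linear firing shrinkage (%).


FS = (103.8 - 99.5) / 103.8 * 100 = 4.14%

4.14


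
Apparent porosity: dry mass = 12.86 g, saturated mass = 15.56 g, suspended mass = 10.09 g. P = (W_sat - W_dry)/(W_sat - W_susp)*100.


P = (15.56 - 12.86) / (15.56 - 10.09) * 100 = 2.7 / 5.47 * 100 = 49.4%

49.4


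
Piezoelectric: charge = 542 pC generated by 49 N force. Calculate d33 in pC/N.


d33 = 542 / 49 = 11.1 pC/N

11.1


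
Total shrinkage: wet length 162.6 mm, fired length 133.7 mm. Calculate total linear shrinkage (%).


TS = (162.6 - 133.7) / 162.6 * 100 = 17.77%

17.77


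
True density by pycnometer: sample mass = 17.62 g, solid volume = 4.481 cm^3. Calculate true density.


TD = 17.62 / 4.481 = 3.932 g/cm^3

3.932


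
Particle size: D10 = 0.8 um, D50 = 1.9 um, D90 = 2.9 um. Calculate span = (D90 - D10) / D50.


Span = (2.9 - 0.8) / 1.9 = 2.1 / 1.9 = 1.105

1.105


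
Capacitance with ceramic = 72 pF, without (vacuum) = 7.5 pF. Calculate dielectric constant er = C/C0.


er = 72 / 7.5 = 9.6

9.6


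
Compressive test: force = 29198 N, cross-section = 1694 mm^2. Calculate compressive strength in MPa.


CS = 29198 / 1694 = 17.2 MPa

17.2


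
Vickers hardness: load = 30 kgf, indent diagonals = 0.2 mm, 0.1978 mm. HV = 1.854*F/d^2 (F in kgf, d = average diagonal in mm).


d_avg = (0.2+0.1978)/2 = 0.1989 mm
HV = 1.854*30/0.1989^2 = 1406

1406


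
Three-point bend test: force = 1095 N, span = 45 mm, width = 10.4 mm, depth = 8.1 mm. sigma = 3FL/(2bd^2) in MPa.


sigma = 3*1095*45/(2*10.4*8.1^2) = 108.3 MPa

108.3


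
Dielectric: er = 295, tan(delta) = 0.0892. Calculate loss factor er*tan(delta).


Loss = 295 * 0.0892 = 26.314

26.314


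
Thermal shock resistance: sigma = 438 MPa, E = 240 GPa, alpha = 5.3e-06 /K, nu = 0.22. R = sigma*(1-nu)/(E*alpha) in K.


R = 438*(1-0.22)/(240*1000*5.3e-06) = 269 K

269


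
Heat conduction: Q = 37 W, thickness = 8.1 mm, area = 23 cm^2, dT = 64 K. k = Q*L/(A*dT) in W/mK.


k = 37*8.1/1000/(23/10000*64) = 2.04 W/mK

2.04


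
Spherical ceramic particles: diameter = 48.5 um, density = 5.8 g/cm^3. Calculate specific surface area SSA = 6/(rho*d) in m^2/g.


SSA = 6 / (5.8 * 48.5) = 0.021 m^2/g

0.021


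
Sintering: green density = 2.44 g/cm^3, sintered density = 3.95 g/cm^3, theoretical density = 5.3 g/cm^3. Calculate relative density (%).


Relative = 3.95 / 5.3 * 100 = 74.5%

74.5


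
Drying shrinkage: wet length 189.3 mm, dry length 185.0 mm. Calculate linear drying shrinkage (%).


DS = (189.3 - 185.0) / 189.3 * 100 = 2.27%

2.27


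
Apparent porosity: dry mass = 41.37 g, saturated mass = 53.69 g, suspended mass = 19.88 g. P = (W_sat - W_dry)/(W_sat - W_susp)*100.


P = (53.69 - 41.37) / (53.69 - 19.88) * 100 = 12.32 / 33.81 * 100 = 36.4%

36.4


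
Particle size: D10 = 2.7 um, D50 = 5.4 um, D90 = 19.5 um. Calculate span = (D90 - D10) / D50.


Span = (19.5 - 2.7) / 5.4 = 16.8 / 5.4 = 3.111

3.111


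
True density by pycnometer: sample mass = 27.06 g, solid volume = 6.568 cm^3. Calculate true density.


TD = 27.06 / 6.568 = 4.12 g/cm^3

4.12


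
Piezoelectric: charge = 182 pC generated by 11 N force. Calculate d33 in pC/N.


d33 = 182 / 11 = 16.5 pC/N

16.5


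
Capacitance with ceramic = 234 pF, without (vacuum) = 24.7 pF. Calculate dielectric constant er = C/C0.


er = 234 / 24.7 = 9.47

9.47


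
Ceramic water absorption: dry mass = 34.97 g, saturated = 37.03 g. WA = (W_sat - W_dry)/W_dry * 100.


WA = (37.03 - 34.97) / 34.97 * 100 = 5.89%

5.89


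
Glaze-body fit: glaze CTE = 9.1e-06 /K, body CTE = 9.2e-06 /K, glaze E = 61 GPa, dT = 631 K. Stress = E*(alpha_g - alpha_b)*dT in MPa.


Stress = 61*1000*(9.1e-06 - 9.2e-06)*631 = -3.8 MPa

-3.8


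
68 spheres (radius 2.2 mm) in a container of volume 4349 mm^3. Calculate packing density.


V_sphere = 4/3*pi*2.2^3 = 44.6022 mm^3
Total V = 68*44.6022 = 3032.9496 mm^3
PD = 3032.9496 / 4349 = 0.697

0.697


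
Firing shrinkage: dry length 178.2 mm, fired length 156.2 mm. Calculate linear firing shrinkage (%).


FS = (178.2 - 156.2) / 178.2 * 100 = 12.35%

12.35


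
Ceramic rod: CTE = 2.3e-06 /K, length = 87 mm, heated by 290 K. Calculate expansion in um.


dL = 2.3e-06 * 87 * 290 * 1000 = 58.029 um

58.029


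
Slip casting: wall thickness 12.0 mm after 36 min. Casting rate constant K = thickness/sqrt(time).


K = 12.0 / sqrt(36) = 12.0 / 6.0 = 2.0 mm/min^0.5

2.0


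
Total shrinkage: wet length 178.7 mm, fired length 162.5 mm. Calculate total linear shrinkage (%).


TS = (178.7 - 162.5) / 178.7 * 100 = 9.07%

9.07


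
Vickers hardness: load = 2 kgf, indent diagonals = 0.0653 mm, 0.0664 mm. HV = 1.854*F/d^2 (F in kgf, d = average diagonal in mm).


d_avg = (0.0653+0.0664)/2 = 0.06585 mm
HV = 1.854*2/0.06585^2 = 855

855


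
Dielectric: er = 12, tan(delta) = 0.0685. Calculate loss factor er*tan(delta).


Loss = 12 * 0.0685 = 0.822

0.822


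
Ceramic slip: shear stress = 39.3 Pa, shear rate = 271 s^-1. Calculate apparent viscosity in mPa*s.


eta = tau/gamma * 1000 = 39.3/271 * 1000 = 145.0 mPa*s

145.0


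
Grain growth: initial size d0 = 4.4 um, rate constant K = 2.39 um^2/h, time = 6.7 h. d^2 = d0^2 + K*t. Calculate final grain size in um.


d^2 = 4.4^2 + 2.39*6.7 = 35.373
d = sqrt(35.373) = 5.95 um

5.95


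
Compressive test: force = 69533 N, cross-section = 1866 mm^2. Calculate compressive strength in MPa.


CS = 69533 / 1866 = 37.3 MPa

37.3


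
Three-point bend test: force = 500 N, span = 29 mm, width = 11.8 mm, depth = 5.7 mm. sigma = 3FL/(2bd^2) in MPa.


sigma = 3*500*29/(2*11.8*5.7^2) = 56.7 MPa

56.7


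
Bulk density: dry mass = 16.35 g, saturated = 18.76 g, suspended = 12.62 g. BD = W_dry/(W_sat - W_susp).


BD = 16.35 / (18.76 - 12.62) = 16.35 / 6.14 = 2.663 g/cm^3

2.663


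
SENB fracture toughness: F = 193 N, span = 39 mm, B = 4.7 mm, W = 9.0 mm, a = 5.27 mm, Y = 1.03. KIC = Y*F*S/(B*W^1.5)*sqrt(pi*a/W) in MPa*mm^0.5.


KIC = 1.03*193*39/(4.7*9.0^1.5)*sqrt(pi*5.27/9.0) = 82.86

82.86


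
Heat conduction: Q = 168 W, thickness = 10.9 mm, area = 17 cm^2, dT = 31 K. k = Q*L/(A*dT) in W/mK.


k = 168*10.9/1000/(17/10000*31) = 34.75 W/mK

34.75


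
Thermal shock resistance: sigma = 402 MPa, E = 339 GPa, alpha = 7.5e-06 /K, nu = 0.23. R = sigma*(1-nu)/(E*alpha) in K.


R = 402*(1-0.23)/(339*1000*7.5e-06) = 122 K

122


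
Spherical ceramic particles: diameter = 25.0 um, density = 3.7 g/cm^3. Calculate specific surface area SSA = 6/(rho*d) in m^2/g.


SSA = 6 / (3.7 * 25.0) = 0.065 m^2/g

0.065


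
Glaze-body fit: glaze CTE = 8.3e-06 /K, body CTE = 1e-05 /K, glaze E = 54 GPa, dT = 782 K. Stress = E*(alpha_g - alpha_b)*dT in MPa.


Stress = 54*1000*(8.3e-06 - 1e-05)*782 = -71.8 MPa

-71.8


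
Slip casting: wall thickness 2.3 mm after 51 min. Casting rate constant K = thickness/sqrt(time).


K = 2.3 / sqrt(51) = 2.3 / 7.1414 = 0.322 mm/min^0.5

0.322


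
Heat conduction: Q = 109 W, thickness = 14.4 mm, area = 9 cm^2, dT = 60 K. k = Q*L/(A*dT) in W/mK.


k = 109*14.4/1000/(9/10000*60) = 29.07 W/mK

29.07


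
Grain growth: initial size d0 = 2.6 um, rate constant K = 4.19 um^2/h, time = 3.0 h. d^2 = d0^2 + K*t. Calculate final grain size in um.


d^2 = 2.6^2 + 4.19*3.0 = 19.33
d = sqrt(19.33) = 4.4 um

4.4


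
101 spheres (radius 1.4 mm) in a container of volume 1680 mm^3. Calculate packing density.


V_sphere = 4/3*pi*1.4^3 = 11.494 mm^3
Total V = 101*11.494 = 1160.894 mm^3
PD = 1160.894 / 1680 = 0.691

0.691


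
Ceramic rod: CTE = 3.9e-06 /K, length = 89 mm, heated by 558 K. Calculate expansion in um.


dL = 3.9e-06 * 89 * 558 * 1000 = 193.682 um

193.682


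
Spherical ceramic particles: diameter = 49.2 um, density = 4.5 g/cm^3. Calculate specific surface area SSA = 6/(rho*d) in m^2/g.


SSA = 6 / (4.5 * 49.2) = 0.027 m^2/g

0.027


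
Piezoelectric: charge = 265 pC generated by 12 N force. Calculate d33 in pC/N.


d33 = 265 / 12 = 22.1 pC/N

22.1


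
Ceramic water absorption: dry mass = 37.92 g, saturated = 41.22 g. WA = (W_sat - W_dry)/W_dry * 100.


WA = (41.22 - 37.92) / 37.92 * 100 = 8.7%

8.7


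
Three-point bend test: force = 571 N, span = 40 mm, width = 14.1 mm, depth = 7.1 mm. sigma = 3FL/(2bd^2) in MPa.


sigma = 3*571*40/(2*14.1*7.1^2) = 48.2 MPa

48.2


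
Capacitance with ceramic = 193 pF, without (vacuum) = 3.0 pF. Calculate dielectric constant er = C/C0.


er = 193 / 3.0 = 64.33

64.33


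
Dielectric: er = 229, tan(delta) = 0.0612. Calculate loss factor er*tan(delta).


Loss = 229 * 0.0612 = 14.015

14.015


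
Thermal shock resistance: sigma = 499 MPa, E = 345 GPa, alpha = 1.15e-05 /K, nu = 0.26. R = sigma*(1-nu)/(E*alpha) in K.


R = 499*(1-0.26)/(345*1000*1.15e-05) = 93 K

93


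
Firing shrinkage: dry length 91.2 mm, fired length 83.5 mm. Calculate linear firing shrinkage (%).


FS = (91.2 - 83.5) / 91.2 * 100 = 8.44%

8.44


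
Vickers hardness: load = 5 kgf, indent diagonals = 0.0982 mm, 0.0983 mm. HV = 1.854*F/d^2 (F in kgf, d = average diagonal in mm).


d_avg = (0.0982+0.0983)/2 = 0.09825 mm
HV = 1.854*5/0.09825^2 = 960

960


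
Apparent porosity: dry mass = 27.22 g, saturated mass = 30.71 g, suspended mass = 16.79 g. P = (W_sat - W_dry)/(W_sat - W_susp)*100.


P = (30.71 - 27.22) / (30.71 - 16.79) * 100 = 3.49 / 13.92 * 100 = 25.1%

25.1


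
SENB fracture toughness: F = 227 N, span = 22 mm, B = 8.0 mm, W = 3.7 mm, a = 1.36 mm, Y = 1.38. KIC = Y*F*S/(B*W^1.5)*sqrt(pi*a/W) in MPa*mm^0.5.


KIC = 1.38*227*22/(8.0*3.7^1.5)*sqrt(pi*1.36/3.7) = 130.07

130.07


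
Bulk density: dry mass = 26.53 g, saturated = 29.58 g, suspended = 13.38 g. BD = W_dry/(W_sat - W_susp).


BD = 26.53 / (29.58 - 13.38) = 26.53 / 16.2 = 1.638 g/cm^3

1.638


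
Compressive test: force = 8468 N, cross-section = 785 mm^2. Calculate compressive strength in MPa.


CS = 8468 / 785 = 10.8 MPa

10.8


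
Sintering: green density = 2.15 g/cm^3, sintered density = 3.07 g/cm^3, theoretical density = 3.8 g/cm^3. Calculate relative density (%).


Relative = 3.07 / 3.8 * 100 = 80.8%

80.8


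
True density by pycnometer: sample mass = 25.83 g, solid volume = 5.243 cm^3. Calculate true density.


TD = 25.83 / 5.243 = 4.927 g/cm^3

4.927


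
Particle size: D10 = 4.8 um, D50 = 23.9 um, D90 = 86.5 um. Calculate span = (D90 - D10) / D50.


Span = (86.5 - 4.8) / 23.9 = 81.7 / 23.9 = 3.418

3.418


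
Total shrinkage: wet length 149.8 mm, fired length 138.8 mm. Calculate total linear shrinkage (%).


TS = (149.8 - 138.8) / 149.8 * 100 = 7.34%

7.34


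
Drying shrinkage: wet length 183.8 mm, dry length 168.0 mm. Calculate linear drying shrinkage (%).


DS = (183.8 - 168.0) / 183.8 * 100 = 8.6%

8.6


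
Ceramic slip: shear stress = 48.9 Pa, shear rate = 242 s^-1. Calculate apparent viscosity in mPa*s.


eta = tau/gamma * 1000 = 48.9/242 * 1000 = 202.1 mPa*s

202.1


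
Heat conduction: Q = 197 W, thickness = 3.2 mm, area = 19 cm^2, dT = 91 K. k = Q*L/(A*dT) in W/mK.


k = 197*3.2/1000/(19/10000*91) = 3.65 W/mK

3.65


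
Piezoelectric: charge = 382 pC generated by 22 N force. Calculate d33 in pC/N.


d33 = 382 / 22 = 17.4 pC/N

17.4


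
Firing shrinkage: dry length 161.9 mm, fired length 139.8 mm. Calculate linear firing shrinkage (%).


FS = (161.9 - 139.8) / 161.9 * 100 = 13.65%

13.65


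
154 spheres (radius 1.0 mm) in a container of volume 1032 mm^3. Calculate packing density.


V_sphere = 4/3*pi*1.0^3 = 4.1888 mm^3
Total V = 154*4.1888 = 645.0752 mm^3
PD = 645.0752 / 1032 = 0.625

0.625


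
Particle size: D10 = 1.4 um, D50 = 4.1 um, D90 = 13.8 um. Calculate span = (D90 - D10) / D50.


Span = (13.8 - 1.4) / 4.1 = 12.4 / 4.1 = 3.024

3.024


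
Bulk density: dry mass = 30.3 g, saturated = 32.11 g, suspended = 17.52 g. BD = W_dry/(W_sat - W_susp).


BD = 30.3 / (32.11 - 17.52) = 30.3 / 14.59 = 2.077 g/cm^3

2.077


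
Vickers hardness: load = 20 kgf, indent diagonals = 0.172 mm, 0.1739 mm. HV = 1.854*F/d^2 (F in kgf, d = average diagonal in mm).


d_avg = (0.172+0.1739)/2 = 0.17295 mm
HV = 1.854*20/0.17295^2 = 1240

1240


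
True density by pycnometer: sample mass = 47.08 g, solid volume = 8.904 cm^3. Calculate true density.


TD = 47.08 / 8.904 = 5.288 g/cm^3

5.288


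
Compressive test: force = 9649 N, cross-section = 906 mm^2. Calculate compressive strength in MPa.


CS = 9649 / 906 = 10.7 MPa

10.7


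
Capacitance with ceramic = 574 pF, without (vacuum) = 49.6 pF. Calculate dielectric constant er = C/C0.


er = 574 / 49.6 = 11.57

11.57


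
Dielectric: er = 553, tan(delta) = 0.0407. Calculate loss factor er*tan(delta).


Loss = 553 * 0.0407 = 22.507

22.507


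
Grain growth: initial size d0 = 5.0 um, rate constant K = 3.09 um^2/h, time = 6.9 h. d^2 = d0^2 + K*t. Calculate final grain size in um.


d^2 = 5.0^2 + 3.09*6.9 = 46.321
d = sqrt(46.321) = 6.81 um

6.81


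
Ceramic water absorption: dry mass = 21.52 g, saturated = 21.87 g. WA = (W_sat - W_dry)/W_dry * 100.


WA = (21.87 - 21.52) / 21.52 * 100 = 1.63%

1.63


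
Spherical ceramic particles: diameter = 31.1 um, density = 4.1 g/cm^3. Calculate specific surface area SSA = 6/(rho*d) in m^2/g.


SSA = 6 / (4.1 * 31.1) = 0.047 m^2/g

0.047


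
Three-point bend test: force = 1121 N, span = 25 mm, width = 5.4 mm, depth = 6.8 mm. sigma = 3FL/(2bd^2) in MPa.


sigma = 3*1121*25/(2*5.4*6.8^2) = 168.4 MPa

168.4


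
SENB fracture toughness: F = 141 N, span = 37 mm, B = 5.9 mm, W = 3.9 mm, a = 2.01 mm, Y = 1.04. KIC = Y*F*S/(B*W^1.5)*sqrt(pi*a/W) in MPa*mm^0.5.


KIC = 1.04*141*37/(5.9*3.9^1.5)*sqrt(pi*2.01/3.9) = 151.93

151.93


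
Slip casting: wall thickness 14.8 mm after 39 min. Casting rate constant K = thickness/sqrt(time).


K = 14.8 / sqrt(39) = 14.8 / 6.245 = 2.37 mm/min^0.5

2.37


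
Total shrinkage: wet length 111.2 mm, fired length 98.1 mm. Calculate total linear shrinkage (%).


TS = (111.2 - 98.1) / 111.2 * 100 = 11.78%

11.78


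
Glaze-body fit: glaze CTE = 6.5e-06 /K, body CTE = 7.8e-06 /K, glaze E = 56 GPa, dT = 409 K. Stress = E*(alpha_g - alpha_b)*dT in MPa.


Stress = 56*1000*(6.5e-06 - 7.8e-06)*409 = -29.8 MPa

-29.8


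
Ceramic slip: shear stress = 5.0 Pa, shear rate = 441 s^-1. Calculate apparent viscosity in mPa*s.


eta = tau/gamma * 1000 = 5.0/441 * 1000 = 11.3 mPa*s

11.3


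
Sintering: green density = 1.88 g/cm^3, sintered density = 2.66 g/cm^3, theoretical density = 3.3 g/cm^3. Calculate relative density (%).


Relative = 2.66 / 3.3 * 100 = 80.6%

80.6


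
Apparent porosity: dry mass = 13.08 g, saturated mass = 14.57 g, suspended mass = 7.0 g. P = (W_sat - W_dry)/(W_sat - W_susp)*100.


P = (14.57 - 13.08) / (14.57 - 7.0) * 100 = 1.49 / 7.57 * 100 = 19.7%

19.7


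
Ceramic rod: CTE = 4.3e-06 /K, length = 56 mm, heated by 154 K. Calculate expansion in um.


dL = 4.3e-06 * 56 * 154 * 1000 = 37.083 um

37.083


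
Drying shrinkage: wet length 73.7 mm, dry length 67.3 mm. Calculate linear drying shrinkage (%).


DS = (73.7 - 67.3) / 73.7 * 100 = 8.68%

8.68


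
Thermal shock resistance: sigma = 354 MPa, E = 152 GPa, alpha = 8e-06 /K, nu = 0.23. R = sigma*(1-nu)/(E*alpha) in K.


R = 354*(1-0.23)/(152*1000*8e-06) = 224 K

224


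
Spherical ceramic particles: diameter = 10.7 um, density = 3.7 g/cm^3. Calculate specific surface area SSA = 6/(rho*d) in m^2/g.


SSA = 6 / (3.7 * 10.7) = 0.152 m^2/g

0.152


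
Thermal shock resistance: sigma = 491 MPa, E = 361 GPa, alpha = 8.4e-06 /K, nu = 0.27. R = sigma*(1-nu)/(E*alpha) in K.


R = 491*(1-0.27)/(361*1000*8.4e-06) = 118 K

118


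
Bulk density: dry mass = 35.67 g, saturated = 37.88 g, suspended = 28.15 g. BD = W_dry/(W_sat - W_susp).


BD = 35.67 / (37.88 - 28.15) = 35.67 / 9.73 = 3.666 g/cm^3

3.666


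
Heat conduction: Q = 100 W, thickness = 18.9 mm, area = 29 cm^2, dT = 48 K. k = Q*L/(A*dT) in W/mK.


k = 100*18.9/1000/(29/10000*48) = 13.58 W/mK

13.58


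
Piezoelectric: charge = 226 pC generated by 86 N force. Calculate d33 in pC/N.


d33 = 226 / 86 = 2.6 pC/N

2.6


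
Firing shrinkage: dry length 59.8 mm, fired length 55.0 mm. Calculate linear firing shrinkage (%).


FS = (59.8 - 55.0) / 59.8 * 100 = 8.03%

8.03


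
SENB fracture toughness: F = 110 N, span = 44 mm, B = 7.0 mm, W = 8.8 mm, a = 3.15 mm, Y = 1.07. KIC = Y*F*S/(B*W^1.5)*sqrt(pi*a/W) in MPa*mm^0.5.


KIC = 1.07*110*44/(7.0*8.8^1.5)*sqrt(pi*3.15/8.8) = 30.05

30.05


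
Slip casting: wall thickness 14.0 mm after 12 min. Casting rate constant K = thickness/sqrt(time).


K = 14.0 / sqrt(12) = 14.0 / 3.4641 = 4.041 mm/min^0.5

4.041


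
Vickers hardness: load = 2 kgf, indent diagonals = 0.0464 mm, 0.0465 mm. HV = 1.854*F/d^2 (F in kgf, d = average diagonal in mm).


d_avg = (0.0464+0.0465)/2 = 0.04645 mm
HV = 1.854*2/0.04645^2 = 1719

1719


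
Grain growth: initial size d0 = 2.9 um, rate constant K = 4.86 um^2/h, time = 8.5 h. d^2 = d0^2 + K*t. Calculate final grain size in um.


d^2 = 2.9^2 + 4.86*8.5 = 49.72
d = sqrt(49.72) = 7.05 um

7.05


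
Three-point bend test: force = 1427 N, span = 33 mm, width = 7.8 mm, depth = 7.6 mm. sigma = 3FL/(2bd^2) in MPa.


sigma = 3*1427*33/(2*7.8*7.6^2) = 156.8 MPa

156.8


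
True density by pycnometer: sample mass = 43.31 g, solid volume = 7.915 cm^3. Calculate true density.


TD = 43.31 / 7.915 = 5.472 g/cm^3

5.472


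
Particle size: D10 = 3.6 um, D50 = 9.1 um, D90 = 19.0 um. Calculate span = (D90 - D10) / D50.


Span = (19.0 - 3.6) / 9.1 = 15.4 / 9.1 = 1.692

1.692


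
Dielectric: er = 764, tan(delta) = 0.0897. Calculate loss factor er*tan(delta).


Loss = 764 * 0.0897 = 68.531

68.531


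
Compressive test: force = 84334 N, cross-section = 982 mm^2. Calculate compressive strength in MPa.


CS = 84334 / 982 = 85.9 MPa

85.9


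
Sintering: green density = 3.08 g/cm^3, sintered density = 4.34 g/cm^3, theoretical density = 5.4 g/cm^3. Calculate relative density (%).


Relative = 4.34 / 5.4 * 100 = 80.4%

80.4


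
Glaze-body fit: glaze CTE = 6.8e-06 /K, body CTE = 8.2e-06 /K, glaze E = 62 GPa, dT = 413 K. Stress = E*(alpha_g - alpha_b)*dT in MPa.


Stress = 62*1000*(6.8e-06 - 8.2e-06)*413 = -35.8 MPa

-35.8


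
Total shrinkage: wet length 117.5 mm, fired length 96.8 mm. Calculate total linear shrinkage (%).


TS = (117.5 - 96.8) / 117.5 * 100 = 17.62%

17.62


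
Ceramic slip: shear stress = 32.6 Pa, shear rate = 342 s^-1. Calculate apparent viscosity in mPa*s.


eta = tau/gamma * 1000 = 32.6/342 * 1000 = 95.3 mPa*s

95.3


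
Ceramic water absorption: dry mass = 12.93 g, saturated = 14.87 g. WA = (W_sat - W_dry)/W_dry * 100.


WA = (14.87 - 12.93) / 12.93 * 100 = 15.0%

15.0


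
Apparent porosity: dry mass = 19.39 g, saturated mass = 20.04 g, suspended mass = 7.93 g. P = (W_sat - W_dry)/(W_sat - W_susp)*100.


P = (20.04 - 19.39) / (20.04 - 7.93) * 100 = 0.65 / 12.11 * 100 = 5.4%

5.4


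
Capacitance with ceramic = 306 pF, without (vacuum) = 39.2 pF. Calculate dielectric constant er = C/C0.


er = 306 / 39.2 = 7.81

7.81


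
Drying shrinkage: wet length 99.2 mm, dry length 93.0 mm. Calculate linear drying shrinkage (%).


DS = (99.2 - 93.0) / 99.2 * 100 = 6.25%

6.25


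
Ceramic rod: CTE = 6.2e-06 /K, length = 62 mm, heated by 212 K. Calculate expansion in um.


dL = 6.2e-06 * 62 * 212 * 1000 = 81.493 um

81.493


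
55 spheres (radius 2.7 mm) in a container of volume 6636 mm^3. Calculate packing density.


V_sphere = 4/3*pi*2.7^3 = 82.448 mm^3
Total V = 55*82.448 = 4534.64 mm^3
PD = 4534.64 / 6636 = 0.683

0.683


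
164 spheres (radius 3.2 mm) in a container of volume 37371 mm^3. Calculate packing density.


V_sphere = 4/3*pi*3.2^3 = 137.2583 mm^3
Total V = 164*137.2583 = 22510.3612 mm^3
PD = 22510.3612 / 37371 = 0.602

0.602


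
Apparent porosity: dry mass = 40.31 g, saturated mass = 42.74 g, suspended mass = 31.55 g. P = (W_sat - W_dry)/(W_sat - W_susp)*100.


P = (42.74 - 40.31) / (42.74 - 31.55) * 100 = 2.43 / 11.19 * 100 = 21.7%

21.7


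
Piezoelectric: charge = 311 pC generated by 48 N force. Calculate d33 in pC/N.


d33 = 311 / 48 = 6.5 pC/N

6.5


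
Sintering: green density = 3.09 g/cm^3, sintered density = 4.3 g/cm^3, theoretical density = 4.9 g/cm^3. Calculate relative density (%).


Relative = 4.3 / 4.9 * 100 = 87.8%

87.8


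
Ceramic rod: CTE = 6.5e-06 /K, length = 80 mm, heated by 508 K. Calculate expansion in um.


dL = 6.5e-06 * 80 * 508 * 1000 = 264.16 um

264.16


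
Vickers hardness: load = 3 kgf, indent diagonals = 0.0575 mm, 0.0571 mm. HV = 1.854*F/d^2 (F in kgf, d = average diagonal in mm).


d_avg = (0.0575+0.0571)/2 = 0.0573 mm
HV = 1.854*3/0.0573^2 = 1694

1694


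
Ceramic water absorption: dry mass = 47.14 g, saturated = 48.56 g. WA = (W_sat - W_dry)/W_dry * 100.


WA = (48.56 - 47.14) / 47.14 * 100 = 3.01%

3.01


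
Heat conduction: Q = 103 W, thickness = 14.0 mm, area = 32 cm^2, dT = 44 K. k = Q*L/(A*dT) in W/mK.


k = 103*14.0/1000/(32/10000*44) = 10.24 W/mK

10.24


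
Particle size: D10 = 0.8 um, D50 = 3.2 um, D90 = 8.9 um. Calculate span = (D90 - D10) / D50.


Span = (8.9 - 0.8) / 3.2 = 8.1 / 3.2 = 2.531

2.531


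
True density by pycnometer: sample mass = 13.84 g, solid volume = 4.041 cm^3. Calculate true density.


TD = 13.84 / 4.041 = 3.425 g/cm^3

3.425


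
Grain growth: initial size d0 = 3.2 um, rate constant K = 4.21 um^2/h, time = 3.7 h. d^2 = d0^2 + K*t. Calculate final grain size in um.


d^2 = 3.2^2 + 4.21*3.7 = 25.817
d = sqrt(25.817) = 5.08 um

5.08


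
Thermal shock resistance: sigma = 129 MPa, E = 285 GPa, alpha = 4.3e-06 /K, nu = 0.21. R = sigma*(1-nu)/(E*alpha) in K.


R = 129*(1-0.21)/(285*1000*4.3e-06) = 83 K

83


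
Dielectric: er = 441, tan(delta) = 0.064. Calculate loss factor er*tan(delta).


Loss = 441 * 0.064 = 28.224

28.224


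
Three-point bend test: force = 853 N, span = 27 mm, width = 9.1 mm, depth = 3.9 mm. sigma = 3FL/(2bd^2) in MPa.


sigma = 3*853*27/(2*9.1*3.9^2) = 249.6 MPa

249.6


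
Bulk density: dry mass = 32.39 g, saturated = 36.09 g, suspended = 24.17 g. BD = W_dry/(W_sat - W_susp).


BD = 32.39 / (36.09 - 24.17) = 32.39 / 11.92 = 2.717 g/cm^3

2.717


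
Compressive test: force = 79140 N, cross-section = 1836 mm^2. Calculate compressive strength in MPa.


CS = 79140 / 1836 = 43.1 MPa

43.1


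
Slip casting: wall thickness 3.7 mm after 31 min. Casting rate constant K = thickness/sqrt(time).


K = 3.7 / sqrt(31) = 3.7 / 5.5678 = 0.665 mm/min^0.5

0.665


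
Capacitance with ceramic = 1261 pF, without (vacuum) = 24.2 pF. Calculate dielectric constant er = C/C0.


er = 1261 / 24.2 = 52.11

52.11


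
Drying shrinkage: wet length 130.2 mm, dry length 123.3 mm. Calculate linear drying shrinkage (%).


DS = (130.2 - 123.3) / 130.2 * 100 = 5.3%

5.3


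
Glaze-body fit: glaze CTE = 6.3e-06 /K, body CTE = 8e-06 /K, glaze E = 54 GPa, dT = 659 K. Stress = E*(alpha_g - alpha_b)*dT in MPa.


Stress = 54*1000*(6.3e-06 - 8e-06)*659 = -60.5 MPa

-60.5


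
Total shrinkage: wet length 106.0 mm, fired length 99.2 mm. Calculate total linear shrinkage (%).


TS = (106.0 - 99.2) / 106.0 * 100 = 6.42%

6.42


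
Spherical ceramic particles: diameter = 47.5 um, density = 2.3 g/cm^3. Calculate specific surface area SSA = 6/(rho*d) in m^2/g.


SSA = 6 / (2.3 * 47.5) = 0.055 m^2/g

0.055


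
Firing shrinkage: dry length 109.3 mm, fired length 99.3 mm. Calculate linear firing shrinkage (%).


FS = (109.3 - 99.3) / 109.3 * 100 = 9.15%

9.15


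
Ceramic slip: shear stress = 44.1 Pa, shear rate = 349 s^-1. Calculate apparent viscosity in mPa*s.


eta = tau/gamma * 1000 = 44.1/349 * 1000 = 126.4 mPa*s

126.4


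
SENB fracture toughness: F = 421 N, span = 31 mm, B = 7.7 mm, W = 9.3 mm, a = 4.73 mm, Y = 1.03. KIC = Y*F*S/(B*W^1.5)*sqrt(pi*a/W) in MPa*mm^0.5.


KIC = 1.03*421*31/(7.7*9.3^1.5)*sqrt(pi*4.73/9.3) = 77.81

77.81


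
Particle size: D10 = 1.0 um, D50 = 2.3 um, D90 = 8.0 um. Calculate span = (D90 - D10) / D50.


Span = (8.0 - 1.0) / 2.3 = 7.0 / 2.3 = 3.043

3.043


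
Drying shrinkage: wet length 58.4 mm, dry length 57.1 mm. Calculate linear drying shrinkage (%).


DS = (58.4 - 57.1) / 58.4 * 100 = 2.23%

2.23


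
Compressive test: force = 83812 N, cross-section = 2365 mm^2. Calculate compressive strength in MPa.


CS = 83812 / 2365 = 35.4 MPa

35.4


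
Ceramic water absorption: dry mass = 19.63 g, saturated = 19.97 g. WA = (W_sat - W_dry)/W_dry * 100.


WA = (19.97 - 19.63) / 19.63 * 100 = 1.73%

1.73


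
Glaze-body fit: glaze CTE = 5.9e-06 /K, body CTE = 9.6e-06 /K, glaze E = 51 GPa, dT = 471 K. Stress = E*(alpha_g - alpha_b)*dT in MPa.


Stress = 51*1000*(5.9e-06 - 9.6e-06)*471 = -88.9 MPa

-88.9


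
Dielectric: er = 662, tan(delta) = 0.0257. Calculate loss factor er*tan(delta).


Loss = 662 * 0.0257 = 17.013

17.013


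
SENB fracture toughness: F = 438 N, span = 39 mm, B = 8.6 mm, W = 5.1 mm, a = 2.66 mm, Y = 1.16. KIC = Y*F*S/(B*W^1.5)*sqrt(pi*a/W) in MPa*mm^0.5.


KIC = 1.16*438*39/(8.6*5.1^1.5)*sqrt(pi*2.66/5.1) = 256.08

256.08


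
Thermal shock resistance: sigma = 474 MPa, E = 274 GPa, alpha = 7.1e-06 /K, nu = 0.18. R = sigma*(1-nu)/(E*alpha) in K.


R = 474*(1-0.18)/(274*1000*7.1e-06) = 200 K

200


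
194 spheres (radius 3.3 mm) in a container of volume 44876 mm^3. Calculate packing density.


V_sphere = 4/3*pi*3.3^3 = 150.5326 mm^3
Total V = 194*150.5326 = 29203.3244 mm^3
PD = 29203.3244 / 44876 = 0.651

0.651


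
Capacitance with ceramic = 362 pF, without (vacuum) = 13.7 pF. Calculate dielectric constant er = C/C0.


er = 362 / 13.7 = 26.42

26.42


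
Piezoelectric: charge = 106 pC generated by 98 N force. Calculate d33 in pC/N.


d33 = 106 / 98 = 1.1 pC/N

1.1


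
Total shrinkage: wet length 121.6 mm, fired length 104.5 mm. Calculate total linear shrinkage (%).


TS = (121.6 - 104.5) / 121.6 * 100 = 14.06%

14.06


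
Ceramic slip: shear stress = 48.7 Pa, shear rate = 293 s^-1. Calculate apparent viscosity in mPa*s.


eta = tau/gamma * 1000 = 48.7/293 * 1000 = 166.2 mPa*s

166.2


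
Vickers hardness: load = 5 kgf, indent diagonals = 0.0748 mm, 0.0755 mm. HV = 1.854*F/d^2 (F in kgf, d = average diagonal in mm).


d_avg = (0.0748+0.0755)/2 = 0.07515 mm
HV = 1.854*5/0.07515^2 = 1641

1641


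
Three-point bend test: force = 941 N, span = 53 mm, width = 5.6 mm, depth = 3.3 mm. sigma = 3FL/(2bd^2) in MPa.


sigma = 3*941*53/(2*5.6*3.3^2) = 1226.7 MPa

1226.7


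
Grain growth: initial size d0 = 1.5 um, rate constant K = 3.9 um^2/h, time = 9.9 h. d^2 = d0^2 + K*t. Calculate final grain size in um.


d^2 = 1.5^2 + 3.9*9.9 = 40.86
d = sqrt(40.86) = 6.39 um

6.39


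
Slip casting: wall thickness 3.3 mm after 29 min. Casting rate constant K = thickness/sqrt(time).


K = 3.3 / sqrt(29) = 3.3 / 5.3852 = 0.613 mm/min^0.5

0.613


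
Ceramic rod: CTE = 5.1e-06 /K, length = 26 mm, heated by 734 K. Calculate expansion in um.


dL = 5.1e-06 * 26 * 734 * 1000 = 97.328 um

97.328


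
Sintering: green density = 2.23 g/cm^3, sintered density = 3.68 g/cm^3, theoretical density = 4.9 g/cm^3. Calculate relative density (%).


Relative = 3.68 / 4.9 * 100 = 75.1%

75.1


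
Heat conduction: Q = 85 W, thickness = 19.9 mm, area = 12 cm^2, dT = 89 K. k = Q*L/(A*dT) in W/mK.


k = 85*19.9/1000/(12/10000*89) = 15.84 W/mK

15.84


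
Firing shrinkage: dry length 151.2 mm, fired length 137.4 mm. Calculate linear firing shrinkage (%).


FS = (151.2 - 137.4) / 151.2 * 100 = 9.13%

9.13


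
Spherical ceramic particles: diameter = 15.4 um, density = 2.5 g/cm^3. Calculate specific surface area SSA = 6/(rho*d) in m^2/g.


SSA = 6 / (2.5 * 15.4) = 0.156 m^2/g

0.156


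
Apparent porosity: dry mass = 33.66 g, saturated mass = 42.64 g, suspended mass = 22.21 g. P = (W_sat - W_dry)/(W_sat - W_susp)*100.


P = (42.64 - 33.66) / (42.64 - 22.21) * 100 = 8.98 / 20.43 * 100 = 44.0%

44.0


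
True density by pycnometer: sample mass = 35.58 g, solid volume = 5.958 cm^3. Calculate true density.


TD = 35.58 / 5.958 = 5.972 g/cm^3

5.972


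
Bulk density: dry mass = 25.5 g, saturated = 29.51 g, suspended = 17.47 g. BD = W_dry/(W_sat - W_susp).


BD = 25.5 / (29.51 - 17.47) = 25.5 / 12.04 = 2.118 g/cm^3

2.118


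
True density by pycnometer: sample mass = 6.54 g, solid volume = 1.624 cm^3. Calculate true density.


TD = 6.54 / 1.624 = 4.027 g/cm^3

4.027


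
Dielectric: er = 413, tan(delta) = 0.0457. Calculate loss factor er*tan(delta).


Loss = 413 * 0.0457 = 18.874

18.874


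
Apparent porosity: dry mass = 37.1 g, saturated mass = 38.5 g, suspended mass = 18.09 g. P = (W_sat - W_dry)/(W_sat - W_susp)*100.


P = (38.5 - 37.1) / (38.5 - 18.09) * 100 = 1.4 / 20.41 * 100 = 6.9%

6.9


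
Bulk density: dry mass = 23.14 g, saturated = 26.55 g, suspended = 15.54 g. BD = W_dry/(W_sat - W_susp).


BD = 23.14 / (26.55 - 15.54) = 23.14 / 11.01 = 2.102 g/cm^3

2.102


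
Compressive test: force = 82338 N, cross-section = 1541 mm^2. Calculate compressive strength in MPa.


CS = 82338 / 1541 = 53.4 MPa

53.4


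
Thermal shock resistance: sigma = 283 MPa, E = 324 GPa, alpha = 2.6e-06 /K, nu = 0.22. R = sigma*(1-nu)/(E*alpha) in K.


R = 283*(1-0.22)/(324*1000*2.6e-06) = 262 K

262


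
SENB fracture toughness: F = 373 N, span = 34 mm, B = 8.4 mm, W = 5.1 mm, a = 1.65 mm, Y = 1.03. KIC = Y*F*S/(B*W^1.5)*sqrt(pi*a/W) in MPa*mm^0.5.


KIC = 1.03*373*34/(8.4*5.1^1.5)*sqrt(pi*1.65/5.1) = 136.12

136.12


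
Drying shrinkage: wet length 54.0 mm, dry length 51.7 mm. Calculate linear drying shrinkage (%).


DS = (54.0 - 51.7) / 54.0 * 100 = 4.26%

4.26


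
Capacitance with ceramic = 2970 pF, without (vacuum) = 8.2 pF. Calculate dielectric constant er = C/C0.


er = 2970 / 8.2 = 362.2

362.2


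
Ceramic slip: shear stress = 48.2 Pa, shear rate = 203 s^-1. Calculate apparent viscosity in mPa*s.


eta = tau/gamma * 1000 = 48.2/203 * 1000 = 237.4 mPa*s

237.4


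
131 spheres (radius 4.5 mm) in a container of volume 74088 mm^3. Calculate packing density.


V_sphere = 4/3*pi*4.5^3 = 381.7035 mm^3
Total V = 131*381.7035 = 50003.1585 mm^3
PD = 50003.1585 / 74088 = 0.675

0.675


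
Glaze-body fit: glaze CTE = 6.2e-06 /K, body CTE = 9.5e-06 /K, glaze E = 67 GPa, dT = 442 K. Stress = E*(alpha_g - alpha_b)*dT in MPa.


Stress = 67*1000*(6.2e-06 - 9.5e-06)*442 = -97.7 MPa

-97.7


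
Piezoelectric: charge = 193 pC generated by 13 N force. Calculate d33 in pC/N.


d33 = 193 / 13 = 14.8 pC/N

14.8


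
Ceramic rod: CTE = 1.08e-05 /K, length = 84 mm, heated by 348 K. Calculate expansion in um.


dL = 1.08e-05 * 84 * 348 * 1000 = 315.706 um

315.706


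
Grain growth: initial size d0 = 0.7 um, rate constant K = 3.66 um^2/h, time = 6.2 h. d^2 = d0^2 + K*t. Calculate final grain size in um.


d^2 = 0.7^2 + 3.66*6.2 = 23.182
d = sqrt(23.182) = 4.81 um

4.81


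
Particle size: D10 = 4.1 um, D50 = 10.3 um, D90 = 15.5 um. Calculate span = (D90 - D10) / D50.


Span = (15.5 - 4.1) / 10.3 = 11.4 / 10.3 = 1.107

1.107


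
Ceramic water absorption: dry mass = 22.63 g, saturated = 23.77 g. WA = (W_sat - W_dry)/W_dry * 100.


WA = (23.77 - 22.63) / 22.63 * 100 = 5.04%

5.04


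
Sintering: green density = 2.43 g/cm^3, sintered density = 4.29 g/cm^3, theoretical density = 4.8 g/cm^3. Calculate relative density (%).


Relative = 4.29 / 4.8 * 100 = 89.4%

89.4


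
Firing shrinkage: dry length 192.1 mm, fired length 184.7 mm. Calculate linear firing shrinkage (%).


FS = (192.1 - 184.7) / 192.1 * 100 = 3.85%

3.85
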